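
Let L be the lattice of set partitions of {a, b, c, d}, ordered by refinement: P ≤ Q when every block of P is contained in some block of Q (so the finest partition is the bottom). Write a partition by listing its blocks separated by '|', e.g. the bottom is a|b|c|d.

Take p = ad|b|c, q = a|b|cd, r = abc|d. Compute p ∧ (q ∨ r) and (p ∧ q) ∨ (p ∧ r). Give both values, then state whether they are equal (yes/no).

q ∨ r = abcd, so p ∧ (q ∨ r) = ad|b|c ∧ abcd = ad|b|c.
p ∧ q = a|b|c|d and p ∧ r = a|b|c|d, so (p ∧ q) ∨ (p ∧ r) = a|b|c|d ∨ a|b|c|d = a|b|c|d.
Equal: no.

ad|b|c; a|b|c|d; no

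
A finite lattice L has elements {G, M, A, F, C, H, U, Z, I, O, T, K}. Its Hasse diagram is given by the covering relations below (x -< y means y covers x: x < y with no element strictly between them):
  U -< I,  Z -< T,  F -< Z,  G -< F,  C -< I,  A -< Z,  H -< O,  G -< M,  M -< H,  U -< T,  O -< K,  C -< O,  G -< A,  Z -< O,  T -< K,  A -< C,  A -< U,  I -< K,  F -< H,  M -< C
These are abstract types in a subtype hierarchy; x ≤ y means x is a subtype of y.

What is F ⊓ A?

Common lower bounds of {F, A}: G.
The greatest among these is G.

G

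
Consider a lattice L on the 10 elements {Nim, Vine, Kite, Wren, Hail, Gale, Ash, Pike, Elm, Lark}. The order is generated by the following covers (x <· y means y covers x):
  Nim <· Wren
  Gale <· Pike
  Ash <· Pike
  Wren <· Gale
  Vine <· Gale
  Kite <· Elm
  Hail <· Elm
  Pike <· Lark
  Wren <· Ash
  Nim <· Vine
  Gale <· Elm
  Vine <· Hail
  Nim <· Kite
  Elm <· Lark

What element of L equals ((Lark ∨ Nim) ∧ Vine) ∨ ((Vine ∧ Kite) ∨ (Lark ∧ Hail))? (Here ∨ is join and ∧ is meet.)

Lark ∨ Nim = Lark
Lark ∧ Vine = Vine
Vine ∧ Kite = Nim
Lark ∧ Hail = Hail
Nim ∨ Hail = Hail
Vine ∨ Hail = Hail

Hail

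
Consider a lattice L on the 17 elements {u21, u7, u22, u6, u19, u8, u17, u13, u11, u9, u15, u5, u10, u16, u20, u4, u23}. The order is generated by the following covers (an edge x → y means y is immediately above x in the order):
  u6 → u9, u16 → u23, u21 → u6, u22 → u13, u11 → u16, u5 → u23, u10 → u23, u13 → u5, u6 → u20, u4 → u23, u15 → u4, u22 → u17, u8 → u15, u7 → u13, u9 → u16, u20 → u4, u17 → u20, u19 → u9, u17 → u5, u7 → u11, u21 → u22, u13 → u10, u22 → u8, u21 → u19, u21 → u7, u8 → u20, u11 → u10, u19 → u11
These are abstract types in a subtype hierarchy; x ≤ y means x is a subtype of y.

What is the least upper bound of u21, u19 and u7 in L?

u11

Common upper bounds of {u21, u19, u7}: u10, u11, u16, u23.
The least among these is u11.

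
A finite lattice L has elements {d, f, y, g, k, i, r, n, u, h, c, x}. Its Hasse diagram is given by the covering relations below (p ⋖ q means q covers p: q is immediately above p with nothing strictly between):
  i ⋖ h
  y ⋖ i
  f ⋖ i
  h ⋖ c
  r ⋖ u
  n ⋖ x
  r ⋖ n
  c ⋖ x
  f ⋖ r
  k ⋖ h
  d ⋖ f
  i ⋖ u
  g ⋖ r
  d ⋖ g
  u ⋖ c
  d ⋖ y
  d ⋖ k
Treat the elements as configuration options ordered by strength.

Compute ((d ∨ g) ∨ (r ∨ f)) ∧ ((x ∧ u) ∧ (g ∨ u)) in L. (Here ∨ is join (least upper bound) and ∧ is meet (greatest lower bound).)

d ∨ g = g
r ∨ f = r
g ∨ r = r
x ∧ u = u
g ∨ u = u
u ∧ u = u
r ∧ u = r

r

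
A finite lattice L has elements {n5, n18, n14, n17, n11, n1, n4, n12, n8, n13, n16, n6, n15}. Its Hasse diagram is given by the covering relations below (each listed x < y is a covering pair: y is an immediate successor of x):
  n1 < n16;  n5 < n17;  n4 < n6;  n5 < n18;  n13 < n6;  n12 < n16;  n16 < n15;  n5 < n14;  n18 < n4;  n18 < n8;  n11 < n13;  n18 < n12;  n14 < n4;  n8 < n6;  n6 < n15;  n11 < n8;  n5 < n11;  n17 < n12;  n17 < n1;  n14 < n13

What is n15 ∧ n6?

n6

Common lower bounds of {n15, n6}: n11, n13, n14, n18, n4, n5, n6, n8.
The greatest among these is n6.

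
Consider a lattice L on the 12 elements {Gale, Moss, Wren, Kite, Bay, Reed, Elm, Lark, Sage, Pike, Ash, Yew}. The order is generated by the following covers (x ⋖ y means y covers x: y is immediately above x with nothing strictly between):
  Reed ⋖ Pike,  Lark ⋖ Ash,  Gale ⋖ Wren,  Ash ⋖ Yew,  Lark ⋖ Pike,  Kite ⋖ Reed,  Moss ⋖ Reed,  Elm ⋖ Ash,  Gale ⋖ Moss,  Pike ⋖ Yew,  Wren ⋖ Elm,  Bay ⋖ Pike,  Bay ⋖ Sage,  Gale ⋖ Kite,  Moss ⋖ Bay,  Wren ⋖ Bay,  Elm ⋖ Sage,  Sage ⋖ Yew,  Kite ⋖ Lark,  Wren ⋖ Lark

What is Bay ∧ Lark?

Common lower bounds of {Bay, Lark}: Gale, Wren.
The greatest among these is Wren.

Wren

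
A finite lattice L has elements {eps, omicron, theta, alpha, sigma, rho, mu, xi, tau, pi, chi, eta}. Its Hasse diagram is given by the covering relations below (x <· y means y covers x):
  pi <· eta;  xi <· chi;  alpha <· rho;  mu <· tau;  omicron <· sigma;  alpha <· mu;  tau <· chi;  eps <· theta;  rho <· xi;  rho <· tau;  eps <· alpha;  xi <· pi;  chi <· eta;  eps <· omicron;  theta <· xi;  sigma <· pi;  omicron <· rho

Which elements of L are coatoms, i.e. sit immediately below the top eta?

chi, pi

The coatoms are exactly the elements covered by eta: chi, pi.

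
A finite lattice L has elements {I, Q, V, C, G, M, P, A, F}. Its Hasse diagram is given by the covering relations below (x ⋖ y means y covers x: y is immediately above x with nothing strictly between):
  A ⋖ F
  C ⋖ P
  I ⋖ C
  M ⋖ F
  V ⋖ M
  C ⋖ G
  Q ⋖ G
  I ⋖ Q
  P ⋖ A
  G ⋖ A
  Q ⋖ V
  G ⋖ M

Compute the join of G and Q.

G

Common upper bounds of {G, Q}: A, F, G, M.
The least among these is G.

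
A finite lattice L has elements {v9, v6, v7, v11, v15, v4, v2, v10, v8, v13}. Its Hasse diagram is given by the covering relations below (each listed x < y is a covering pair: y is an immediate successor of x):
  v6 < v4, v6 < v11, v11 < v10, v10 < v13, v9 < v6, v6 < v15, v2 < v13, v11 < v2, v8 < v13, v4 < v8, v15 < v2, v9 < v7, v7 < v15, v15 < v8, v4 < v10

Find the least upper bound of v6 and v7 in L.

Common upper bounds of {v6, v7}: v13, v15, v2, v8.
The least among these is v15.

v15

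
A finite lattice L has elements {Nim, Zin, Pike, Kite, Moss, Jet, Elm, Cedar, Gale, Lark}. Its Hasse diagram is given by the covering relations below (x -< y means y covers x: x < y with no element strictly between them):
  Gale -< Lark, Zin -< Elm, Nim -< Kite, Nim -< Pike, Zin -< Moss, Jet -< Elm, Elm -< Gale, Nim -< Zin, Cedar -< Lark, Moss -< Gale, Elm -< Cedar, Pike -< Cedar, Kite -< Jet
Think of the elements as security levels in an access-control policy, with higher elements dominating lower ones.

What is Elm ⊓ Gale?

Elm

Common lower bounds of {Elm, Gale}: Elm, Jet, Kite, Nim, Zin.
The greatest among these is Elm.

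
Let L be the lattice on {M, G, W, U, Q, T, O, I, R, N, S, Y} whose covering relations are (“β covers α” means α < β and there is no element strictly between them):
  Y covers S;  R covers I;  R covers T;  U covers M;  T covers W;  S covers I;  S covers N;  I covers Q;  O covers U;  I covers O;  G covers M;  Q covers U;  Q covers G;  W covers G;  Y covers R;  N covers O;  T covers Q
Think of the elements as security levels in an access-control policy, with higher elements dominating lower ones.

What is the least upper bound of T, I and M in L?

R

Common upper bounds of {T, I, M}: R, Y.
The least among these is R.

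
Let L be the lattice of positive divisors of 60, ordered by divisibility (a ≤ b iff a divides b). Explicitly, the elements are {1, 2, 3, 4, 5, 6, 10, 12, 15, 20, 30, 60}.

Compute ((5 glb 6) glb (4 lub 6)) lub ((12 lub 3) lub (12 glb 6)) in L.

5 ∧ 6 = 1
4 ∨ 6 = 12
1 ∧ 12 = 1
12 ∨ 3 = 12
12 ∧ 6 = 6
12 ∨ 6 = 12
1 ∨ 12 = 12

12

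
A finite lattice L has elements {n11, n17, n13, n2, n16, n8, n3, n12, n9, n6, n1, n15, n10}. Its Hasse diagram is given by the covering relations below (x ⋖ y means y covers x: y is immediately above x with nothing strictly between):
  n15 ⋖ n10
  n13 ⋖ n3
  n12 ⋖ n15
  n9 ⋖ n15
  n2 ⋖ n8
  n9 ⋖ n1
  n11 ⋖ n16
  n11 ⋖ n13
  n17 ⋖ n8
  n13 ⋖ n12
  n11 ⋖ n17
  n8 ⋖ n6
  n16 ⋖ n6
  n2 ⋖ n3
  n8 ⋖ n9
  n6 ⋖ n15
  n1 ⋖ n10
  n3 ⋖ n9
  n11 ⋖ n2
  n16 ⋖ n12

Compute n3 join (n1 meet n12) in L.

n3

n1 ∧ n12 = n13
n3 ∨ n13 = n3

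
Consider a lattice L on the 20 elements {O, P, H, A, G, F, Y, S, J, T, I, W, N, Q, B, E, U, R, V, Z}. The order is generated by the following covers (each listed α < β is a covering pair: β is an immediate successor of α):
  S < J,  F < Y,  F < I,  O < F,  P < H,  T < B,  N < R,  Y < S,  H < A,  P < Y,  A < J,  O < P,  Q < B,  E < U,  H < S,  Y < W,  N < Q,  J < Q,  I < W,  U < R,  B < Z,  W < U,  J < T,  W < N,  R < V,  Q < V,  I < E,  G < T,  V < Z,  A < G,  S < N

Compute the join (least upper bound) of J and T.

T

Common upper bounds of {J, T}: B, T, Z.
The least among these is T.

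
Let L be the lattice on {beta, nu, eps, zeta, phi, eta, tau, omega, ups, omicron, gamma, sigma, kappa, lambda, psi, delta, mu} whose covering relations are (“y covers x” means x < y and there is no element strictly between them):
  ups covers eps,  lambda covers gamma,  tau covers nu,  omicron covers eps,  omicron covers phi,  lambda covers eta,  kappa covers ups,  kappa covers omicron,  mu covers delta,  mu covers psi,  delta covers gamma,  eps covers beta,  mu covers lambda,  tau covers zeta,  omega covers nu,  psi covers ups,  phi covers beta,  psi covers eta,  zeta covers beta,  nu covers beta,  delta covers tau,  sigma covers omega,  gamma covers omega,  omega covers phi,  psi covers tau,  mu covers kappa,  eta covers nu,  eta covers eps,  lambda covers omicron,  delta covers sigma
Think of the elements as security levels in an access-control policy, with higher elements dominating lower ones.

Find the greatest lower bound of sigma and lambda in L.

omega

Common lower bounds of {sigma, lambda}: beta, nu, omega, phi.
The greatest among these is omega.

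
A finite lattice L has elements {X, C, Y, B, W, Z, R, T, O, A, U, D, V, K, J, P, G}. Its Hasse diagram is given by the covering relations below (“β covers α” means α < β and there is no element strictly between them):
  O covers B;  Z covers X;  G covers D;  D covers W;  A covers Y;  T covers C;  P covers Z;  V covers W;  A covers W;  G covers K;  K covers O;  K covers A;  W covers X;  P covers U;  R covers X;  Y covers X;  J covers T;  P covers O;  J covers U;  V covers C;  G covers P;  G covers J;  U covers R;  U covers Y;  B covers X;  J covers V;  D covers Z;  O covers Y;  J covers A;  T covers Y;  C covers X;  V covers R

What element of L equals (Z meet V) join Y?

Z ∧ V = X
X ∨ Y = Y

Y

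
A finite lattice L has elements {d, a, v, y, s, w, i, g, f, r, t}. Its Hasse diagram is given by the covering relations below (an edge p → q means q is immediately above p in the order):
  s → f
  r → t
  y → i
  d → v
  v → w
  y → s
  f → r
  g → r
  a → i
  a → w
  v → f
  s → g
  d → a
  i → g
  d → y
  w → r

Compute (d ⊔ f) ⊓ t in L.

d ∨ f = f
f ∧ t = f

f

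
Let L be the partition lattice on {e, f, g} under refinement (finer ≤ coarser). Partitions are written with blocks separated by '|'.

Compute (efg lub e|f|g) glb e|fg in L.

e|fg

efg ∨ e|f|g = efg
efg ∧ e|fg = e|fg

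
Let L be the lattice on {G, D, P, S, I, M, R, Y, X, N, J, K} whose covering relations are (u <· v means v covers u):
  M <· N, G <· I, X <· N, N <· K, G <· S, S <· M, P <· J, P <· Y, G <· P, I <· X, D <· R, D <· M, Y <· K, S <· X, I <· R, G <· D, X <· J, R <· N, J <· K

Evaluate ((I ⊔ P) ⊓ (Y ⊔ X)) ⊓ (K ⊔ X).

J

I ∨ P = J
Y ∨ X = K
J ∧ K = J
K ∨ X = K
J ∧ K = J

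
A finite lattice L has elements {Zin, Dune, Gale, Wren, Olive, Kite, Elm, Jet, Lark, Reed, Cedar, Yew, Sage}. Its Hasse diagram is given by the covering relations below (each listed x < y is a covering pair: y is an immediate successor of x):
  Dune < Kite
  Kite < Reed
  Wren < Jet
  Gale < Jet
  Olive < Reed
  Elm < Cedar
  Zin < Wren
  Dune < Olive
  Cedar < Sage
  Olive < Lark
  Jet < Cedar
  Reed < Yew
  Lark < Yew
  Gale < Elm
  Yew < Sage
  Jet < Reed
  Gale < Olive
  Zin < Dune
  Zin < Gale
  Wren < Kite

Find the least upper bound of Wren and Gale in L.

Jet

Common upper bounds of {Wren, Gale}: Cedar, Jet, Reed, Sage, Yew.
The least among these is Jet.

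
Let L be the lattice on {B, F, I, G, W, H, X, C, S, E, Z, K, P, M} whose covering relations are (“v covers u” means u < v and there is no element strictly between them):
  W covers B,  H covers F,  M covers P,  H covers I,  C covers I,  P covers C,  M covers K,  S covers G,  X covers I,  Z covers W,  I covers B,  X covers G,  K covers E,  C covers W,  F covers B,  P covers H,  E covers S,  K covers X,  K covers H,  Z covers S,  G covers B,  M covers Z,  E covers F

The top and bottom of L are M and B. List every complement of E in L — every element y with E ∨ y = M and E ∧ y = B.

C, W

Need y with E ∨ y = M and E ∧ y = B.
Checking each element gives: C, W.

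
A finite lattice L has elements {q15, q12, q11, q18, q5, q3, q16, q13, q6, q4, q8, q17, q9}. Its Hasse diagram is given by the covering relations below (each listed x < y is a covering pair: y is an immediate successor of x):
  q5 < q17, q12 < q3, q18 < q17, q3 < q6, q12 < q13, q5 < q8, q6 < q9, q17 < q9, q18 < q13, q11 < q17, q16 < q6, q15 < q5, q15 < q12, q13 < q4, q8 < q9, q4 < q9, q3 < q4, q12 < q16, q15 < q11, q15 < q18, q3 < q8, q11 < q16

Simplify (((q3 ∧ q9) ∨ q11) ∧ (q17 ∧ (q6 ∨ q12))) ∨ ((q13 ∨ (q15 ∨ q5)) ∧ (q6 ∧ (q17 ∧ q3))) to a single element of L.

q11

q3 ∧ q9 = q3
q3 ∨ q11 = q6
q6 ∨ q12 = q6
q17 ∧ q6 = q11
q6 ∧ q11 = q11
q15 ∨ q5 = q5
q13 ∨ q5 = q9
q17 ∧ q3 = q15
q6 ∧ q15 = q15
q9 ∧ q15 = q15
q11 ∨ q15 = q11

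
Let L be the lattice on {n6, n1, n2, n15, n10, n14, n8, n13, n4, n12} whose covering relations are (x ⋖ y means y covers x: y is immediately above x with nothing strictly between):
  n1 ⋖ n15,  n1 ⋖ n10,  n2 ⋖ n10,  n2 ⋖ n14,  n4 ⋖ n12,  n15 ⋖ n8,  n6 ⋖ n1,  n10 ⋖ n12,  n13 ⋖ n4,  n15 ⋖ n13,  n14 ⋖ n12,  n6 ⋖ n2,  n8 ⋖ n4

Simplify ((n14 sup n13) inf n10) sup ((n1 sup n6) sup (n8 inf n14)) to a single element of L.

n14 ∨ n13 = n12
n12 ∧ n10 = n10
n1 ∨ n6 = n1
n8 ∧ n14 = n6
n1 ∨ n6 = n1
n10 ∨ n1 = n10

n10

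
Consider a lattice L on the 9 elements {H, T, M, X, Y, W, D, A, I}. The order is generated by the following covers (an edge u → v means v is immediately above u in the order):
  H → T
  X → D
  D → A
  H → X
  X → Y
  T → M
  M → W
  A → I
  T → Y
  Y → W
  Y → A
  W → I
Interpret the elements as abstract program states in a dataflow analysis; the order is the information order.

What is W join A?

I

Common upper bounds of {W, A}: I.
The least among these is I.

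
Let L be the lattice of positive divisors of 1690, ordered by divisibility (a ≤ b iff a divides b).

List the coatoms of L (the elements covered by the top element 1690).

130, 338, 845

The coatoms are exactly the elements covered by 1690: 130, 338, 845.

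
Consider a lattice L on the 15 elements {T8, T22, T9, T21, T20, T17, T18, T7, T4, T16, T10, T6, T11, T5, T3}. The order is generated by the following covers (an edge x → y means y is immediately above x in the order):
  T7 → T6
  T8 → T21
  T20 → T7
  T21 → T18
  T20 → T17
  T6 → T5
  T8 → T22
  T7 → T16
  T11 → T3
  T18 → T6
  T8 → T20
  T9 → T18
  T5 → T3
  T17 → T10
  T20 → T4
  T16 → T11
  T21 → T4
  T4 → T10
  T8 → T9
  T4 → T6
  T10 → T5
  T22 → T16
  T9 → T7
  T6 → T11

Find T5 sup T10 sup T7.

T5

Common upper bounds of {T5, T10, T7}: T3, T5.
The least among these is T5.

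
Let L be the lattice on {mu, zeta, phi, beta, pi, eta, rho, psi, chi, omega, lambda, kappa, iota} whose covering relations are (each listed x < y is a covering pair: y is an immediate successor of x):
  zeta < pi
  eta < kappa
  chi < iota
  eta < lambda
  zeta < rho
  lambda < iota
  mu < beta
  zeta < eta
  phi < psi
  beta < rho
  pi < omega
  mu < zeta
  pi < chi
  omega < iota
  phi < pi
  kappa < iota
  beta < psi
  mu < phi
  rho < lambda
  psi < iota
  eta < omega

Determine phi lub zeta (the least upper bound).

Common upper bounds of {phi, zeta}: chi, iota, omega, pi.
The least among these is pi.

pi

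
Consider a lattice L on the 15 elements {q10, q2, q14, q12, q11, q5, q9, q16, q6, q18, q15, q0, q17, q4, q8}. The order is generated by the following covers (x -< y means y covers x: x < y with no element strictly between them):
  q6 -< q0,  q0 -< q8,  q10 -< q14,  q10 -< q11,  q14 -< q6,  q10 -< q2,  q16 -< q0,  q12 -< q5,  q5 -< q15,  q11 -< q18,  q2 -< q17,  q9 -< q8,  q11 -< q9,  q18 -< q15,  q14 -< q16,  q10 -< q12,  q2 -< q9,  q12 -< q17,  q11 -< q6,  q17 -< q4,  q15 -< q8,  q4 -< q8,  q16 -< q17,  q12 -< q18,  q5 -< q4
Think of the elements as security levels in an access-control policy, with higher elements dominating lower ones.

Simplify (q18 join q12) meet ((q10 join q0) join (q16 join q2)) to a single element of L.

q18

q18 ∨ q12 = q18
q10 ∨ q0 = q0
q16 ∨ q2 = q17
q0 ∨ q17 = q8
q18 ∧ q8 = q18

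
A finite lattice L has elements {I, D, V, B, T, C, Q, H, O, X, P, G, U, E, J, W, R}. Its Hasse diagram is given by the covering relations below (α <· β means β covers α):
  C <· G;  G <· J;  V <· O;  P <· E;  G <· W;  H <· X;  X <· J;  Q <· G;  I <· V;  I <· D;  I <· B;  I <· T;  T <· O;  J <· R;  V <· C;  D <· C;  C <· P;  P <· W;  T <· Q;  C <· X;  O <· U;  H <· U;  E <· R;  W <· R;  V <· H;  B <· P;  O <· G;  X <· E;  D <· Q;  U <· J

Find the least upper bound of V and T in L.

O

Common upper bounds of {V, T}: G, J, O, R, U, W.
The least among these is O.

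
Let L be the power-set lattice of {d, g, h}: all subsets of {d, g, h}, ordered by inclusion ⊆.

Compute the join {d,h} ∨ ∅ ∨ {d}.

Under ⊆, join is union: {d,h} ∪ ∅ ∪ {d} = {d,h}.

{d,h}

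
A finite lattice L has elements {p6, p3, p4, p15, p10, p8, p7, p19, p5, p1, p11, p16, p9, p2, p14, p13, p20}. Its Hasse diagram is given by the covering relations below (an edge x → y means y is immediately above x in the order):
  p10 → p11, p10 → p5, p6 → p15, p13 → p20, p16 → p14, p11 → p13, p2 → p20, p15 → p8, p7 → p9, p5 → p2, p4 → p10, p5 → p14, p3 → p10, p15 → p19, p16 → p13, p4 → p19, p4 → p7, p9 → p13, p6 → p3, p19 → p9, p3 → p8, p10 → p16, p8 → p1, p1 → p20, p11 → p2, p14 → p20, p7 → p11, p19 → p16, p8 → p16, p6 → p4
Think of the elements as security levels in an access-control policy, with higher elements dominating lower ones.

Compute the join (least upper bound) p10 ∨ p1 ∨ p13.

Common upper bounds of {p10, p1, p13}: p20.
The least among these is p20.

p20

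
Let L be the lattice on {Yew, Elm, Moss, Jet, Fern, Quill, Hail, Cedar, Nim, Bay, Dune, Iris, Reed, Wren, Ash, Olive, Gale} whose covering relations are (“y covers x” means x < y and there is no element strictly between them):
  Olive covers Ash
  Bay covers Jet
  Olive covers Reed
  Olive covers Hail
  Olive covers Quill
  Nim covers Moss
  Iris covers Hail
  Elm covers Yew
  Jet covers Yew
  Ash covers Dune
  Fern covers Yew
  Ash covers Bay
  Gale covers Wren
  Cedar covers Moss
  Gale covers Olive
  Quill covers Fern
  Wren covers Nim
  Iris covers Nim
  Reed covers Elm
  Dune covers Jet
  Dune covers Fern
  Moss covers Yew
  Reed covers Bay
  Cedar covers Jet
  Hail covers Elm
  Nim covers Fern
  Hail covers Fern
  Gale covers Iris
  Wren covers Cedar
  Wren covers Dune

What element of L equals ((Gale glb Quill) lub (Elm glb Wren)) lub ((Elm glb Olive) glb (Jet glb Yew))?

Quill

Gale ∧ Quill = Quill
Elm ∧ Wren = Yew
Quill ∨ Yew = Quill
Elm ∧ Olive = Elm
Jet ∧ Yew = Yew
Elm ∧ Yew = Yew
Quill ∨ Yew = Quill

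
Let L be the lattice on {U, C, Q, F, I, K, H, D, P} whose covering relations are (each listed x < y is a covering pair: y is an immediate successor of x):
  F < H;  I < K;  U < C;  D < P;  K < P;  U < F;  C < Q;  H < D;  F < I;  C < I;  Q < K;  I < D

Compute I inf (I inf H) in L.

I ∧ H = F
I ∧ F = F

F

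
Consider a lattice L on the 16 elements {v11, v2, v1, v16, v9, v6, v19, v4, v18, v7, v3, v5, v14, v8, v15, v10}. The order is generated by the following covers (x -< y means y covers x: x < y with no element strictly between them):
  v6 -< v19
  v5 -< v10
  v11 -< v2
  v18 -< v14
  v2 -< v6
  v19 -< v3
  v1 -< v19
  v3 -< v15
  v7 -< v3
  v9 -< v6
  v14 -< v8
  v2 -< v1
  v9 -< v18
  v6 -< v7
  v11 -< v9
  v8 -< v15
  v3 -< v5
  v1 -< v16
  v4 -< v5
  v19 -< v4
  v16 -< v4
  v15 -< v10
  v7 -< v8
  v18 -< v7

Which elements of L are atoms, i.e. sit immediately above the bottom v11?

The atoms are exactly the elements that cover v11: v2, v9.

v2, v9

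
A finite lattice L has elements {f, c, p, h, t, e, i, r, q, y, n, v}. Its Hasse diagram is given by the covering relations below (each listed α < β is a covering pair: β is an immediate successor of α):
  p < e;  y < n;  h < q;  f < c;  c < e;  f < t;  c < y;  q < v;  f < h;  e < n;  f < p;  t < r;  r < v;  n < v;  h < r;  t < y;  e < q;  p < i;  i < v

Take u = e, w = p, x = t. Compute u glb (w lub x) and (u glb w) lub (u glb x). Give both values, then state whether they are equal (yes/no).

w lub x = n, so u glb (w lub x) = e glb n = e.
u glb w = p and u glb x = f, so (u glb w) lub (u glb x) = p lub f = p.
Equal: no.

e; p; no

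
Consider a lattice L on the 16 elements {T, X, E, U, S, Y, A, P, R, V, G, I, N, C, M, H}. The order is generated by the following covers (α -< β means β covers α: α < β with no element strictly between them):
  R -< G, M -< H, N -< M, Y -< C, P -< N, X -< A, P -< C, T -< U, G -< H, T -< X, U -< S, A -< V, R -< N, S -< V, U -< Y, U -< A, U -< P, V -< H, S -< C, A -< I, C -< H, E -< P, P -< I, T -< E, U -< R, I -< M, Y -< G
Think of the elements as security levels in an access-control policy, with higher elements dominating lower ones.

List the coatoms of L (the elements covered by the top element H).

The coatoms are exactly the elements covered by H: C, G, M, V.

C, G, M, V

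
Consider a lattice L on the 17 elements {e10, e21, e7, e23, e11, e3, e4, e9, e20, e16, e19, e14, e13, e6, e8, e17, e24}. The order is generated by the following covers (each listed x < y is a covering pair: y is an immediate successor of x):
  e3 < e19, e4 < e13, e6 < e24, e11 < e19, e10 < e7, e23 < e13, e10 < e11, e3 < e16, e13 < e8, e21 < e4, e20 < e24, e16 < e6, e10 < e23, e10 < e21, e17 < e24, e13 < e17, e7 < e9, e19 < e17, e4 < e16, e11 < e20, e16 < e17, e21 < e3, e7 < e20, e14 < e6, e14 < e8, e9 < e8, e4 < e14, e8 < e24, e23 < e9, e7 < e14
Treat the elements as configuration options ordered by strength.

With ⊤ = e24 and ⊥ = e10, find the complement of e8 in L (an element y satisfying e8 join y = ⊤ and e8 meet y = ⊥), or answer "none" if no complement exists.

e11

Need y with e8 ∨ y = e24 and e8 ∧ y = e10.
Checking each element gives: e11.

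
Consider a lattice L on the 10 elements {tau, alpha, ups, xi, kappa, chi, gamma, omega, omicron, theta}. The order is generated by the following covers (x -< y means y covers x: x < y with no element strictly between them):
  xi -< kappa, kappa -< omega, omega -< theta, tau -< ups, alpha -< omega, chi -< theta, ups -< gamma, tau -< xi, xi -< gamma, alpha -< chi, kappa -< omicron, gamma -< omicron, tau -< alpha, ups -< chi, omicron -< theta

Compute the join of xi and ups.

Common upper bounds of {xi, ups}: gamma, omicron, theta.
The least among these is gamma.

gamma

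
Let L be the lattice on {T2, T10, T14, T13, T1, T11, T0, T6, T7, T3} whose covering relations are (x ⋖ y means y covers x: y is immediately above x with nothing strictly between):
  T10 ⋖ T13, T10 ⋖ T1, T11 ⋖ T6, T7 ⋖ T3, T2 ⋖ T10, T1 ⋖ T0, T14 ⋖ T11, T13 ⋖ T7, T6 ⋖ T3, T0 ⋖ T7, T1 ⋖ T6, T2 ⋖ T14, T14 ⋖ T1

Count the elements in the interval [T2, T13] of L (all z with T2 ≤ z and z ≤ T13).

The interval [T2, T13] = {T10, T13, T2}, which has 3 elements.

3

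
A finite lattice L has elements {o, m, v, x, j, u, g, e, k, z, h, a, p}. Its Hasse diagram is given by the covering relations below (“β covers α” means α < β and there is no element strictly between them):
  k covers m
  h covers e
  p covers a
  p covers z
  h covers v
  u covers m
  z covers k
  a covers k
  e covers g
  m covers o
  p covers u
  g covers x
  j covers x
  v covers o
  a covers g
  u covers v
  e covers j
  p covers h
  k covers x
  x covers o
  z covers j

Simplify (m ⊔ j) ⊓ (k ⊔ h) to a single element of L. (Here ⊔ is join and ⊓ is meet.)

m ∨ j = z
k ∨ h = p
z ∧ p = z

z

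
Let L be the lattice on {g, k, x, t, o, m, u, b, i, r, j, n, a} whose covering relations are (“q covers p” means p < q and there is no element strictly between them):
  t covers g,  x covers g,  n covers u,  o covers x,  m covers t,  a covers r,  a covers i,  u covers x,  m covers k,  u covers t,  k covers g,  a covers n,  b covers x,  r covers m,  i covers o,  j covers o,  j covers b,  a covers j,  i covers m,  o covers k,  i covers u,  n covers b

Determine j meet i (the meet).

o

Common lower bounds of {j, i}: g, k, o, x.
The greatest among these is o.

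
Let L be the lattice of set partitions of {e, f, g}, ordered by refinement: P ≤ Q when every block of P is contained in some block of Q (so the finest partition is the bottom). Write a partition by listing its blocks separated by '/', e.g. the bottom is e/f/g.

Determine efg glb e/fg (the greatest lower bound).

The meet (common refinement) of efg and e/fg intersects blocks pairwise, giving e/fg.

e/fg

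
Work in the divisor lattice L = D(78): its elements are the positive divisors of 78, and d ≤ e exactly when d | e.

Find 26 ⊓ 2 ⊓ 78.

Common lower bounds of {26, 2, 78}: 1, 2.
The greatest among these is 2.

2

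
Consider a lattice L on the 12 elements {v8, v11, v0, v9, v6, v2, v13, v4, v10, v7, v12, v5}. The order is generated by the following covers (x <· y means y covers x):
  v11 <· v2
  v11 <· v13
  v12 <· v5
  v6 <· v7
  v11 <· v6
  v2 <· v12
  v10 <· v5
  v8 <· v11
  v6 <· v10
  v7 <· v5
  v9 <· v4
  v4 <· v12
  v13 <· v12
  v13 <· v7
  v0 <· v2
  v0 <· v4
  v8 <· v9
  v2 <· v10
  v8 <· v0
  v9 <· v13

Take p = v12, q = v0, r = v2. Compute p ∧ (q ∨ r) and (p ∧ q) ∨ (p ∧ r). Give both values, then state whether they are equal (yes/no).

q ∨ r = v2, so p ∧ (q ∨ r) = v12 ∧ v2 = v2.
p ∧ q = v0 and p ∧ r = v2, so (p ∧ q) ∨ (p ∧ r) = v0 ∨ v2 = v2.
Equal: yes.

v2; v2; yes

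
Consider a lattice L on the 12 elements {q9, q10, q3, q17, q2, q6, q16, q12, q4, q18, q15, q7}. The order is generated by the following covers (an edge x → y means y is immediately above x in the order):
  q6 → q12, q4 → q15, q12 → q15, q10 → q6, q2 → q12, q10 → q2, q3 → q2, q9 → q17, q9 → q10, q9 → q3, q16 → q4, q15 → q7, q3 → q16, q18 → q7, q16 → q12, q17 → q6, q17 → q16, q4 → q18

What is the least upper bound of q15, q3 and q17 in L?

Common upper bounds of {q15, q3, q17}: q15, q7.
The least among these is q15.

q15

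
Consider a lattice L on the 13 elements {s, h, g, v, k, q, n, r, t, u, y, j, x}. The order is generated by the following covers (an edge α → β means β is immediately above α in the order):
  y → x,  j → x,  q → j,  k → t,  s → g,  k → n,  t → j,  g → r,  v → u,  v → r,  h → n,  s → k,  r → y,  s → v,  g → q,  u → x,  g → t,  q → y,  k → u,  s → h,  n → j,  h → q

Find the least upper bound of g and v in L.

r

Common upper bounds of {g, v}: r, x, y.
The least among these is r.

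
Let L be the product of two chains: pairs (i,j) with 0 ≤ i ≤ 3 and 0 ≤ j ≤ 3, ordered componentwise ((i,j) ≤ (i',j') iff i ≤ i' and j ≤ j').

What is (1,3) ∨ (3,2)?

(3,3)

In a product of chains, the join is componentwise max, giving (3,3).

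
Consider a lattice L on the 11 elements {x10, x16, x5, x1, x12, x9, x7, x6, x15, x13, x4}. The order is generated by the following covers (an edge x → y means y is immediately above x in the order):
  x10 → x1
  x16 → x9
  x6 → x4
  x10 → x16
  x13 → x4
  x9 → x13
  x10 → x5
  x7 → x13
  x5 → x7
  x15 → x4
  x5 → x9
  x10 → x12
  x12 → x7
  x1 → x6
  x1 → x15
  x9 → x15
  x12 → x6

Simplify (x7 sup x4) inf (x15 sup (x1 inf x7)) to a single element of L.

x15

x7 ∨ x4 = x4
x1 ∧ x7 = x10
x15 ∨ x10 = x15
x4 ∧ x15 = x15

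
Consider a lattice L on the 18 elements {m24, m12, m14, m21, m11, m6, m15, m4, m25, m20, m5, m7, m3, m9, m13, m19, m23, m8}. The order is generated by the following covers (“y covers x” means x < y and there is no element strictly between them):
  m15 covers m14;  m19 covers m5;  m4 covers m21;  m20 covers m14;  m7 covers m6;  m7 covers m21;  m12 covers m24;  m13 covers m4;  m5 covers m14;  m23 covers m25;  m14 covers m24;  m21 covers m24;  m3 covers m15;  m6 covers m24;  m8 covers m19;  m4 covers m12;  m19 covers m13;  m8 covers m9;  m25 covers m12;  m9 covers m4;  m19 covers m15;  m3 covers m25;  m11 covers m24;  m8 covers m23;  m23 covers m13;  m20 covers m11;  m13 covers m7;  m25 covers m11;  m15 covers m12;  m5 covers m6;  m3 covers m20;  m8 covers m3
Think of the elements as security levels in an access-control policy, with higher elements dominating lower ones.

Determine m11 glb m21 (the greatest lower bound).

m24

Common lower bounds of {m11, m21}: m24.
The greatest among these is m24.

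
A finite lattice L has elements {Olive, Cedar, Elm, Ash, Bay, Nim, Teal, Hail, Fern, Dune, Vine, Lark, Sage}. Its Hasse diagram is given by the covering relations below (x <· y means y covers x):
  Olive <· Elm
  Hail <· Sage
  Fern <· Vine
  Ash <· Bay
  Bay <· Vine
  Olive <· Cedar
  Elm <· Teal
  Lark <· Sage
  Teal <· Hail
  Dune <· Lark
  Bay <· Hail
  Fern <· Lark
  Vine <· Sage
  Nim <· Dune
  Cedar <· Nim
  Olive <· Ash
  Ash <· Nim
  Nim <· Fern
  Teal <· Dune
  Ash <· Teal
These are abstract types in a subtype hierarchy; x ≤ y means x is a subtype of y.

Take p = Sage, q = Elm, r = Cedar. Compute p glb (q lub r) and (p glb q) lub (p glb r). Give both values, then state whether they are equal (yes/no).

Dune; Dune; yes

q lub r = Dune, so p glb (q lub r) = Sage glb Dune = Dune.
p glb q = Elm and p glb r = Cedar, so (p glb q) lub (p glb r) = Elm lub Cedar = Dune.
Equal: yes.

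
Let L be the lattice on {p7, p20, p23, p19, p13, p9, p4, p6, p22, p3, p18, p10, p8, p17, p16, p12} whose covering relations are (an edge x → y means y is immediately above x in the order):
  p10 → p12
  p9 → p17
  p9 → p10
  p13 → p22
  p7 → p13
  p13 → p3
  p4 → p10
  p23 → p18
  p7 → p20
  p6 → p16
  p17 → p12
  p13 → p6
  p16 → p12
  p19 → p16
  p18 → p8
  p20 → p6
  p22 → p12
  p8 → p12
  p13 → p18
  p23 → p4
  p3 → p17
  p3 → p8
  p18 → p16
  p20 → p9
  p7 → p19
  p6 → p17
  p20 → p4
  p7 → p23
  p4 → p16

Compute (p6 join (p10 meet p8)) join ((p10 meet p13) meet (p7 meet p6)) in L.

p16

p10 ∧ p8 = p23
p6 ∨ p23 = p16
p10 ∧ p13 = p7
p7 ∧ p6 = p7
p7 ∧ p7 = p7
p16 ∨ p7 = p16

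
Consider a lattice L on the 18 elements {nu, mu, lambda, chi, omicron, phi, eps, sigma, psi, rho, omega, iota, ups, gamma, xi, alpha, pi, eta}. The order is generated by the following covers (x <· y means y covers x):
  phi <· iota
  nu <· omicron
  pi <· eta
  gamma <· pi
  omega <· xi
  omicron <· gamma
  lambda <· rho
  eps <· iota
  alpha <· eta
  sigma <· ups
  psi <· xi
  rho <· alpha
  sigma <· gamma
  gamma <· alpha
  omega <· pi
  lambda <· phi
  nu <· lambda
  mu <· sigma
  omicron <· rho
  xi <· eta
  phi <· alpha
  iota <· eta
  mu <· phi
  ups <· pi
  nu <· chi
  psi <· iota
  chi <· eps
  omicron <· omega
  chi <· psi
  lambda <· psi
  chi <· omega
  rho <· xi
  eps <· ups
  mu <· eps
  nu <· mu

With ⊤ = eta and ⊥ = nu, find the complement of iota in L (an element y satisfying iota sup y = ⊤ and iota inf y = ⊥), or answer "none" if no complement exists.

Need y with iota ∨ y = eta and iota ∧ y = nu.
Checking each element gives: omicron.

omicron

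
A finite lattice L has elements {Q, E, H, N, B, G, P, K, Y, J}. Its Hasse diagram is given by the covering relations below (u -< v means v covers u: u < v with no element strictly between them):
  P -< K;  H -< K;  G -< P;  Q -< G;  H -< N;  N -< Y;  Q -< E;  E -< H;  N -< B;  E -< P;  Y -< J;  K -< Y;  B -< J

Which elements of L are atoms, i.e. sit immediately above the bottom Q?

E, G

The atoms are exactly the elements that cover Q: E, G.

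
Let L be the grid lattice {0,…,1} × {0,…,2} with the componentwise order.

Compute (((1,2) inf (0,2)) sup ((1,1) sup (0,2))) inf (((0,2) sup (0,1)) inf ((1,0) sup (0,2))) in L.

(0,2)

(1,2) ∧ (0,2) = (0,2)
(1,1) ∨ (0,2) = (1,2)
(0,2) ∨ (1,2) = (1,2)
(0,2) ∨ (0,1) = (0,2)
(1,0) ∨ (0,2) = (1,2)
(0,2) ∧ (1,2) = (0,2)
(1,2) ∧ (0,2) = (0,2)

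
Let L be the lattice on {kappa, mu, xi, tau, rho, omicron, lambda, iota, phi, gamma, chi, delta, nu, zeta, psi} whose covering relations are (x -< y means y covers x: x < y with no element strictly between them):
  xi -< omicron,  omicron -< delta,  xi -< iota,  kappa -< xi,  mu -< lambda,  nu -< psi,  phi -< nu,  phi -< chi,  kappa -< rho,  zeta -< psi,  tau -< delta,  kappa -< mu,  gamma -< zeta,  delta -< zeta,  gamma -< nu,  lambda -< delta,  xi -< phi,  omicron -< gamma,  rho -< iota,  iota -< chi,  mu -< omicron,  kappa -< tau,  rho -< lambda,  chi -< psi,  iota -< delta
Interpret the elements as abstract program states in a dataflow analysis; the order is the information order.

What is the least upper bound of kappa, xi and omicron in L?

omicron

Common upper bounds of {kappa, xi, omicron}: delta, gamma, nu, omicron, psi, zeta.
The least among these is omicron.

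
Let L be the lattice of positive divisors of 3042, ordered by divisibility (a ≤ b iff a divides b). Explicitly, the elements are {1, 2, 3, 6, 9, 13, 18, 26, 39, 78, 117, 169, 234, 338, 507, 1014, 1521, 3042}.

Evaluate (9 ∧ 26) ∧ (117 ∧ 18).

9 ∧ 26 = 1
117 ∧ 18 = 9
1 ∧ 9 = 1

1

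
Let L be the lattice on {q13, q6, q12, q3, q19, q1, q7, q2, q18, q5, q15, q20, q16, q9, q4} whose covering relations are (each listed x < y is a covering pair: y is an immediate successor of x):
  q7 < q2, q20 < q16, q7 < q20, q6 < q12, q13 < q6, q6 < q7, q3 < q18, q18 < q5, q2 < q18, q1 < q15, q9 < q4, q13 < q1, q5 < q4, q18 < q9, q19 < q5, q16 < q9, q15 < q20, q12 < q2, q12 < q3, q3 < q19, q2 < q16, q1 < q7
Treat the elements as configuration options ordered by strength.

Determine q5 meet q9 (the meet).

Common lower bounds of {q5, q9}: q1, q12, q13, q18, q2, q3, q6, q7.
The greatest among these is q18.

q18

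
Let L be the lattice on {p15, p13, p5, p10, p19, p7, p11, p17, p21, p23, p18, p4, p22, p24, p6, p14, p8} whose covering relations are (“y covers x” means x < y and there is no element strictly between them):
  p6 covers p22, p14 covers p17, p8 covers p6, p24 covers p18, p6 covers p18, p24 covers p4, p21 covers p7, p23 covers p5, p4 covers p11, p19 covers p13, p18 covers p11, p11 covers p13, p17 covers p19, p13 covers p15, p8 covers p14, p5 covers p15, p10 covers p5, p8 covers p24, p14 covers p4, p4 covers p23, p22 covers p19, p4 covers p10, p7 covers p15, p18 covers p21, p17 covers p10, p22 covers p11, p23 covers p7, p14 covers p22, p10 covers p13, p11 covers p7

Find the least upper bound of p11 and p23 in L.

p4

Common upper bounds of {p11, p23}: p14, p24, p4, p8.
The least among these is p4.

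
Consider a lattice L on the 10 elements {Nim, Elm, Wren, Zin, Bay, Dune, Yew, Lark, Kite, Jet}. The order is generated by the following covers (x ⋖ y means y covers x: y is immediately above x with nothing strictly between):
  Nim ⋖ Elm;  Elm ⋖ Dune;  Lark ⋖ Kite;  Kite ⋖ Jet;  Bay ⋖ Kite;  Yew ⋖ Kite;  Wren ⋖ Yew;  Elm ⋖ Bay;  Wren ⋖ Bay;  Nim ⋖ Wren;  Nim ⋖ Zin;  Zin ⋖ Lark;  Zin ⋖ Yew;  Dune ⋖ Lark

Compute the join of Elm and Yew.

Kite

Common upper bounds of {Elm, Yew}: Jet, Kite.
The least among these is Kite.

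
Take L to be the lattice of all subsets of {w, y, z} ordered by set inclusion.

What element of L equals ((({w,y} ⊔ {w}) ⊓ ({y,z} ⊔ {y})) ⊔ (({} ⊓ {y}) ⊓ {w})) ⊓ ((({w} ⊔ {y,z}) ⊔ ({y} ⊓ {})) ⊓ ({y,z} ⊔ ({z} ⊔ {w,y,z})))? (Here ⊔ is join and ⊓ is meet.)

{w,y} ∨ {w} = {w,y}
{y,z} ∨ {y} = {y,z}
{w,y} ∧ {y,z} = {y}
{} ∧ {y} = {}
{} ∧ {w} = {}
{y} ∨ {} = {y}
{w} ∨ {y,z} = {w,y,z}
{y} ∧ {} = {}
{w,y,z} ∨ {} = {w,y,z}
{z} ∨ {w,y,z} = {w,y,z}
{y,z} ∨ {w,y,z} = {w,y,z}
{w,y,z} ∧ {w,y,z} = {w,y,z}
{y} ∧ {w,y,z} = {y}

{y}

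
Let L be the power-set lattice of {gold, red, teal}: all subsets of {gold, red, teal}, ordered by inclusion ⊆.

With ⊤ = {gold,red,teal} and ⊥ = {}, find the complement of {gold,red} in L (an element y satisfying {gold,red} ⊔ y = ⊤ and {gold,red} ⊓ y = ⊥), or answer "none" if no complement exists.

{teal}

Need y with {gold,red} ∨ y = {gold,red,teal} and {gold,red} ∧ y = {}.
Checking each element gives: {teal}.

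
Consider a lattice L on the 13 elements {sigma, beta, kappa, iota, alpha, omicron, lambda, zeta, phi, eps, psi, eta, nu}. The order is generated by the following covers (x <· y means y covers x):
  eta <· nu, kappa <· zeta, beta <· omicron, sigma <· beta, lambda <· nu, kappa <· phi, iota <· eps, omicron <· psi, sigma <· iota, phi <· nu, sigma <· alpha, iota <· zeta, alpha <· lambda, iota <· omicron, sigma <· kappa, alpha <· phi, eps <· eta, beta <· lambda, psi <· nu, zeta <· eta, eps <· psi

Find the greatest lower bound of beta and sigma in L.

Common lower bounds of {beta, sigma}: sigma.
The greatest among these is sigma.

sigma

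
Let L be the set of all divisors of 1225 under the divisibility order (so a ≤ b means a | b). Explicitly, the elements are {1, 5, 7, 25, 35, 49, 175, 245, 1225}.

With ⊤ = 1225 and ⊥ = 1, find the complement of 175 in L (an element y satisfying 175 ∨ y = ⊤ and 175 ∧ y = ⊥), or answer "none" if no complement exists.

none

For every candidate y, either 175 ∨ y ≠ 1225 or 175 ∧ y ≠ 1; no complement exists.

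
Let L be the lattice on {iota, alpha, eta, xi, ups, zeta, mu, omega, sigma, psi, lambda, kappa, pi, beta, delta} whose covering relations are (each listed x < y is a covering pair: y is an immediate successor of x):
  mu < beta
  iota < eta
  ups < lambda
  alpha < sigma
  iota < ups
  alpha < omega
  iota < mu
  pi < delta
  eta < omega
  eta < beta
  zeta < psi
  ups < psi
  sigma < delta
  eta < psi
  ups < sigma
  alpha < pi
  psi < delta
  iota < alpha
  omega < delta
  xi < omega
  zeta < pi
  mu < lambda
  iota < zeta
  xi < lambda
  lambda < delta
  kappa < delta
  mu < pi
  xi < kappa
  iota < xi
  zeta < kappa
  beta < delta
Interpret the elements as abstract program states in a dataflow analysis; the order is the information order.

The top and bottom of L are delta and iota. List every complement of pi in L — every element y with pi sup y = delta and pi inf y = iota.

Need y with pi ∨ y = delta and pi ∧ y = iota.
Checking each element gives: eta, ups, xi.

eta, ups, xi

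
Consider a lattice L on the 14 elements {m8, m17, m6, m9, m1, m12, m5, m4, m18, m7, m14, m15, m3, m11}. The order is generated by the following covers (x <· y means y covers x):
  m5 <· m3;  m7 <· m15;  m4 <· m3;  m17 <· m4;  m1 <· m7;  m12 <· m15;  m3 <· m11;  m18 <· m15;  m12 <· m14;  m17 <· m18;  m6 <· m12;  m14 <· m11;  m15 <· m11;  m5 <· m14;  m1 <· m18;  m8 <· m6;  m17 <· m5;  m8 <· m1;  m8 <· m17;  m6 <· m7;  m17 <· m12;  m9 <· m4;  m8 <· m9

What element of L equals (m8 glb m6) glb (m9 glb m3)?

m8 ∧ m6 = m8
m9 ∧ m3 = m9
m8 ∧ m9 = m8

m8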